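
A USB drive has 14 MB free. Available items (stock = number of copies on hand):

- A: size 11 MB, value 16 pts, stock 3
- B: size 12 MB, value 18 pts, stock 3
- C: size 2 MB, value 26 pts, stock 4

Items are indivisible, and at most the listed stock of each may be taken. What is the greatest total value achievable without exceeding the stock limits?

Best selections within size 14 and stock limits:
- 4×C: size 8, value 104
- 3×C: size 6, value 78
- 2×C: size 4, value 52
- 1×B + 1×C: size 14, value 44
Best: 104 pts.

104 pts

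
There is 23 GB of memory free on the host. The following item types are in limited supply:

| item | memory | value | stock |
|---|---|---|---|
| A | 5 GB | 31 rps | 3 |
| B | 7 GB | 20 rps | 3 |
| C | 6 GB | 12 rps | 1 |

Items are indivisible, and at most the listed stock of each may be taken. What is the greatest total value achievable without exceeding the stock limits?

113 rps

Best selections within memory 23 and stock limits:
- 3×A + 1×B: memory 22, value 113
- 3×A + 1×C: memory 21, value 105
- 2×A + 1×B + 1×C: memory 23, value 94
Best: 113 rps.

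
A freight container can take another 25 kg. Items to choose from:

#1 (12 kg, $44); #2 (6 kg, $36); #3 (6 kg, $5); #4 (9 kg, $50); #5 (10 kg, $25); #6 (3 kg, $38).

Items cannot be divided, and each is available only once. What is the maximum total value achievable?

$132

Check high-value combinations within 25 kg:
- #1+#4+#6: weight 12+9+3=24, value 44+50+38=132
- #2+#3+#4+#6: weight 6+6+9+3=24, value 36+5+50+38=129
- #2+#4+#6: weight 6+9+3=18, value 36+50+38=124
Best: $132.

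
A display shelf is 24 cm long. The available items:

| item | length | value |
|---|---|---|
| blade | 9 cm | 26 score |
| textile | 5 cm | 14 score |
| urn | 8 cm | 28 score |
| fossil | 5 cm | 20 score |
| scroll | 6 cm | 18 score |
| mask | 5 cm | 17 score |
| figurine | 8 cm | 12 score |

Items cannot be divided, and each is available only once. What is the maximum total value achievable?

83 score

Check high-value combinations within 24 cm:
- urn+fossil+scroll+mask: length 8+5+6+5=24, value 28+20+18+17=83
- textile+urn+fossil+scroll: length 5+8+5+6=24, value 14+28+20+18=80
- textile+urn+fossil+mask: length 5+8+5+5=23, value 14+28+20+17=79
Best: 83 score.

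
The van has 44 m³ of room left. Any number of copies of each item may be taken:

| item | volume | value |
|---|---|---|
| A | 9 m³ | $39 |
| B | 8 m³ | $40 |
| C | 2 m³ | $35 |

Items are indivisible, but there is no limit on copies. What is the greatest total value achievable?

$770

Best value-per-unit is C at 35/2, and filling with it alone uses volume 22×2=44. No mix of the others beats 22×35 = 770.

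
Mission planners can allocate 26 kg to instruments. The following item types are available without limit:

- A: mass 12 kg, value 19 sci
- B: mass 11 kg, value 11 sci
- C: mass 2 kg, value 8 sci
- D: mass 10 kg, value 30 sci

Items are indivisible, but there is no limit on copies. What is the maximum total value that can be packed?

Best value-per-unit is C at 8/2, and filling with it alone uses mass 13×2=26. No mix of the others beats 13×8 = 104.

104 sci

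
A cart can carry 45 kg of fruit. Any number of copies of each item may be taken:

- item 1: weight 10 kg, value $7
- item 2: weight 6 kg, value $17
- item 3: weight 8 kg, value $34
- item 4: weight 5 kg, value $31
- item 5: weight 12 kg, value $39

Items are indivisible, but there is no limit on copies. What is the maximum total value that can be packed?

Best value-per-unit is item 4 at 31/5, and filling with it alone uses weight 9×5=45. No mix of the others beats 9×31 = 279.

$279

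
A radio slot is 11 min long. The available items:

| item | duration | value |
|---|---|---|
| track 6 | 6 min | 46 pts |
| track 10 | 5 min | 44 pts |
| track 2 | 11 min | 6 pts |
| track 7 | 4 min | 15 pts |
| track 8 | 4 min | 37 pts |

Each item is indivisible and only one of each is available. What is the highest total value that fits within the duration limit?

This is a 0/1 knapsack; check combinations near the capacity.
- track 6+track 10: duration 6+5=11, value 46+44=90
- track 6+track 8: duration 6+4=10, value 46+37=83
- track 10+track 8: duration 5+4=9, value 44+37=81
Best: 90 pts.

90 pts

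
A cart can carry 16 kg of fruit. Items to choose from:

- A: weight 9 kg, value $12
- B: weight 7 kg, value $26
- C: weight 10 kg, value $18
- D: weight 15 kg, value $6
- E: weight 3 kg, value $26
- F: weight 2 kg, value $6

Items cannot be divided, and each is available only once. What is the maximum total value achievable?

This is a 0/1 knapsack; check combinations near the capacity.
- B+E+F: weight 7+3+2=12, value 26+26+6=58
- B+E: weight 7+3=10, value 26+26=52
- C+E+F: weight 10+3+2=15, value 18+26+6=50
- C+E: weight 10+3=13, value 18+26=44
- A+E+F: weight 9+3+2=14, value 12+26+6=44
Best: $58.

$58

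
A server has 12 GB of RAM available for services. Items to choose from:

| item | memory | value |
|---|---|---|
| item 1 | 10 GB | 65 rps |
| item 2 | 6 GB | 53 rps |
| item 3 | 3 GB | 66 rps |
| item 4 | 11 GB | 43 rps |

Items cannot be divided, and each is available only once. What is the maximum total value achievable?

119 rps

This is a 0/1 knapsack; check combinations near the capacity.
- item 2+item 3: memory 6+3=9, value 53+66=119
- item 3: memory 3, value 66
- item 1: memory 10, value 65
- item 2: memory 6, value 53
Best: 119 rps.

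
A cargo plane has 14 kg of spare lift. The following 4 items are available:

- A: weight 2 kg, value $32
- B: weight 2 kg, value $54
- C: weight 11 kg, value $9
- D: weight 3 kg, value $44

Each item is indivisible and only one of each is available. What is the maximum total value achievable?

Check high-value combinations within 14 kg:
- A+B+D: weight 2+2+3=7, value 32+54+44=130
- B+D: weight 2+3=5, value 54+44=98
- A+B: weight 2+2=4, value 32+54=86
- A+D: weight 2+3=5, value 32+44=76
Best: $130.

$130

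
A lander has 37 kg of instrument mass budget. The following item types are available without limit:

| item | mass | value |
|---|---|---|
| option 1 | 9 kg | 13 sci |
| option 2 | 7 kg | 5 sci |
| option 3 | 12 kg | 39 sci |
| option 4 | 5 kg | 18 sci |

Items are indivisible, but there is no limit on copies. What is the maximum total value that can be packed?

Best value-per-unit is option 4 at 18/5; filling with it alone gives 7×18 = 126.
Optimal mix: 1×option 3 + 5×option 4 → mass 37, value 129.

129 sci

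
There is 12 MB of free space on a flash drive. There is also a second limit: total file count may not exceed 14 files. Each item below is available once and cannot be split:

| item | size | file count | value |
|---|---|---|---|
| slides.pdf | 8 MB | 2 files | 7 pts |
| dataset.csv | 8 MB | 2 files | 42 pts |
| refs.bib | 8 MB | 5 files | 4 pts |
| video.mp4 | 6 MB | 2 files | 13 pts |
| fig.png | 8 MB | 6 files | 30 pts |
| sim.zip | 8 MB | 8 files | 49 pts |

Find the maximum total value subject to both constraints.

Feasible sets respecting both limits:
- sim.zip: size 8, file count 8, value 49
- dataset.csv: size 8, file count 2, value 42
- fig.png: size 8, file count 6, value 30
Best: 49 pts.

49 pts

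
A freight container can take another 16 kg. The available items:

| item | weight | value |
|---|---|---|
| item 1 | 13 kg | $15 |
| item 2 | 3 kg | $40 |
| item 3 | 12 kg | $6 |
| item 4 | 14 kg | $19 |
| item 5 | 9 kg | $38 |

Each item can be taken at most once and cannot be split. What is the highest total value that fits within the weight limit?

$78

Check high-value combinations within 16 kg:
- item 2+item 5: weight 3+9=12, value 40+38=78
- item 1+item 2: weight 13+3=16, value 15+40=55
- item 2+item 3: weight 3+12=15, value 40+6=46
Best: $78.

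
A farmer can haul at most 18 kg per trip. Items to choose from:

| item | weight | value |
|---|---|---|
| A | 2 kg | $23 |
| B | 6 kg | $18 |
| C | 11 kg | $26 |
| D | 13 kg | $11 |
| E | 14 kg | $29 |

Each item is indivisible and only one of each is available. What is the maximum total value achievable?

Check high-value combinations within 18 kg:
- A+E: weight 2+14=16, value 23+29=52
- A+C: weight 2+11=13, value 23+26=49
- B+C: weight 6+11=17, value 18+26=44
- A+B: weight 2+6=8, value 23+18=41
Best: $52.

$52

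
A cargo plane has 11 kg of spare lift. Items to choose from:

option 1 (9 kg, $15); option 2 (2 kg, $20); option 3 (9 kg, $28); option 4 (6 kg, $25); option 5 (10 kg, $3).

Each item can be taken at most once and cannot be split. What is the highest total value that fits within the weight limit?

$48

Check high-value combinations within 11 kg:
- option 2+option 3: weight 2+9=11, value 20+28=48
- option 2+option 4: weight 2+6=8, value 20+25=45
- option 1+option 2: weight 9+2=11, value 15+20=35
- option 3: weight 9, value 28
Best: $48.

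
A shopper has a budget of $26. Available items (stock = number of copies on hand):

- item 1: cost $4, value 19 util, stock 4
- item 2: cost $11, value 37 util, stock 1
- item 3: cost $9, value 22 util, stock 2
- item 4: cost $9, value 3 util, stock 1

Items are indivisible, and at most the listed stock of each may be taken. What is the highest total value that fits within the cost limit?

Best selections within cost 26 and stock limits:
- 4×item 1 + 1×item 3: cost 25, value 98
- 3×item 1 + 1×item 2: cost 23, value 94
Best: 98 util.

98 util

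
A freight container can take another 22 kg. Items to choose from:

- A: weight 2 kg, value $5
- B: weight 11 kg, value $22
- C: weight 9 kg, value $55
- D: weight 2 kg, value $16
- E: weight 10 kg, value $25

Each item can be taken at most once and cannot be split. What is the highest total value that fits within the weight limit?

$96

This is a 0/1 knapsack; check combinations near the capacity.
- C+D+E: weight 9+2+10=21, value 55+16+25=96
- B+C+D: weight 11+9+2=22, value 22+55+16=93
- A+C+E: weight 2+9+10=21, value 5+55+25=85
- A+B+C: weight 2+11+9=22, value 5+22+55=82
- C+E: weight 9+10=19, value 55+25=80
Best: $96.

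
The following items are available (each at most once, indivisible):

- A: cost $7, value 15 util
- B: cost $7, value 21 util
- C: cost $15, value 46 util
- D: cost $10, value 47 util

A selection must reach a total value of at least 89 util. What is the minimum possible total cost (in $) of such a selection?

25

Subsets with value ≥ 89, sorted by total cost:
- C+D: cost 25, value 93
- B+C+D: cost 32, value 114
Minimum cost: 25 $.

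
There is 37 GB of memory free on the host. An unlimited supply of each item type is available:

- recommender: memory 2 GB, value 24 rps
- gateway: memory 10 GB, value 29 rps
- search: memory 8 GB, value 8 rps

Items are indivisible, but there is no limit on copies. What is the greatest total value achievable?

432 rps

Best value-per-unit is recommender at 24/2, and filling with it alone uses memory 18×2=36. No mix of the others beats 18×24 = 432.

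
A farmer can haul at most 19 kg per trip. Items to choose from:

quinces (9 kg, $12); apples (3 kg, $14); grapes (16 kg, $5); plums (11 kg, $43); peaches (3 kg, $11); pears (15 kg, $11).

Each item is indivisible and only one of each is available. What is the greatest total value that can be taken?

$68

Check high-value combinations within 19 kg:
- apples+plums+peaches: weight 3+11+3=17, value 14+43+11=68
- apples+plums: weight 3+11=14, value 14+43=57
- plums+peaches: weight 11+3=14, value 43+11=54
Best: $68.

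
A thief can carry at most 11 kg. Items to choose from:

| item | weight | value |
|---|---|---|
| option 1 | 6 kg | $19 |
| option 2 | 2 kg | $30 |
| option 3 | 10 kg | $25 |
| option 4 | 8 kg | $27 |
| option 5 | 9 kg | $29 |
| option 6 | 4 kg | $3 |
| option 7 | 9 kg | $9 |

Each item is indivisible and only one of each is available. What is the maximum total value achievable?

$59

Check high-value combinations within 11 kg:
- option 2+option 5: weight 2+9=11, value 30+29=59
- option 2+option 4: weight 2+8=10, value 30+27=57
- option 1+option 2: weight 6+2=8, value 19+30=49
- option 2+option 7: weight 2+9=11, value 30+9=39
- option 2+option 6: weight 2+4=6, value 30+3=33
Best: $59.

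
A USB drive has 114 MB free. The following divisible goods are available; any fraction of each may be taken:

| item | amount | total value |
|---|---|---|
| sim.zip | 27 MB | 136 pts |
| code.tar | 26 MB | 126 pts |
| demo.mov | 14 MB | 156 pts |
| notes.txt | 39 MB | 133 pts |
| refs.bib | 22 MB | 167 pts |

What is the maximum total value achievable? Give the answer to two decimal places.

Take in order of value per unit:
- demo.mov (156/14 per unit): all 14 → value 156, running total 156.00
- refs.bib (167/22 per unit): all 22 → value 167, running total 323.00
- sim.zip (136/27 per unit): all 27 → value 136, running total 459.00
- code.tar (126/26 per unit): all 26 → value 126, running total 585.00
- notes.txt (133/39 per unit): 25 of 39 → value 25×133/39 = 85.2564, running total 670.26
Total 670.26.

670.26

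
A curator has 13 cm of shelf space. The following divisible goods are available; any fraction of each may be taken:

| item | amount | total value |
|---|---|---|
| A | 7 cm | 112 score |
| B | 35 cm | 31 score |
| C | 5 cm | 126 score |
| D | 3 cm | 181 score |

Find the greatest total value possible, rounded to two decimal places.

387.00

Take in order of value per unit:
- D (181/3 per unit): all 3 → value 181, running total 181.00
- C (126/5 per unit): all 5 → value 126, running total 307.00
- A (112/7 per unit): 5 of 7 → value 5×112/7 = 80.0000, running total 387.00
Total 387.00.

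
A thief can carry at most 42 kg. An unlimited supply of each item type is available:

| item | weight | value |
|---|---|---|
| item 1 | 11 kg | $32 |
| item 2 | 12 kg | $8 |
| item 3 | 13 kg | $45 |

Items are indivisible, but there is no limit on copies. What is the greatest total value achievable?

$135

Best value-per-unit is item 3 at 45/13, and filling with it alone uses weight 3×13=39. No mix of the others beats 3×45 = 135.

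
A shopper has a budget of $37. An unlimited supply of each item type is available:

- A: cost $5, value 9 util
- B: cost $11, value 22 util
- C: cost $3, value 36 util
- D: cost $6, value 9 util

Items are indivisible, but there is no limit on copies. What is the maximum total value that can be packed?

Best value-per-unit is C at 36/3, and filling with it alone uses cost 12×3=36. No mix of the others beats 12×36 = 432.

432 util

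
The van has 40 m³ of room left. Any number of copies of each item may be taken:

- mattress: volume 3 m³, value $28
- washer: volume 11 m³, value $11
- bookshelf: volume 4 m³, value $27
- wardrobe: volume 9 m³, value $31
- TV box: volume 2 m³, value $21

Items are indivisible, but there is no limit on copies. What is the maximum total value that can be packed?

Best value-per-unit is TV box at 21/2, and filling with it alone uses volume 20×2=40. No mix of the others beats 20×21 = 420.

$420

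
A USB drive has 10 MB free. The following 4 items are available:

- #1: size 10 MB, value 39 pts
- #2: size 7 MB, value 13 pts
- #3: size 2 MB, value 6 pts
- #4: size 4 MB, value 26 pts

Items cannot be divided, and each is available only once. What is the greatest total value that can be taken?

39 pts

Check high-value combinations within 10 MB:
- #1: size 10, value 39
- #3+#4: size 2+4=6, value 6+26=32
- #4: size 4, value 26
- #2+#3: size 7+2=9, value 13+6=19
- #2: size 7, value 13
Best: 39 pts.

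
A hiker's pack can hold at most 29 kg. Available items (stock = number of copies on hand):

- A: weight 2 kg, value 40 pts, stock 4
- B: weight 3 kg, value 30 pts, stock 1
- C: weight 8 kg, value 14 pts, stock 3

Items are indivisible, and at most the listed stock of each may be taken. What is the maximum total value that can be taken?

Best selections within weight 29 and stock limits:
- 4×A + 1×B + 2×C: weight 27, value 218
- 4×A + 1×B + 1×C: weight 19, value 204
Best: 218 pts.

218 pts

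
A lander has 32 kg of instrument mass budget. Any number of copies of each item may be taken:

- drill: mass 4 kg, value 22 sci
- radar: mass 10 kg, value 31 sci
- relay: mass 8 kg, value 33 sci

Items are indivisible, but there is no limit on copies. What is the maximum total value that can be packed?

Best value-per-unit is drill at 22/4, and filling with it alone uses mass 8×4=32. No mix of the others beats 8×22 = 176.

176 sci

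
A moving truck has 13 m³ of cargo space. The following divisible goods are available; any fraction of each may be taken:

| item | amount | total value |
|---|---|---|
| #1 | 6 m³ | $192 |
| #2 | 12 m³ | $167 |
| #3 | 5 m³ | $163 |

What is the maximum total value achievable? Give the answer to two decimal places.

382.83

Take in order of value per unit:
- #3 (163/5 per unit): all 5 → value 163, running total 163.00
- #1 (192/6 per unit): all 6 → value 192, running total 355.00
- #2 (167/12 per unit): 2 of 12 → value 2×167/12 = 27.8333, running total 382.83
Total 382.83.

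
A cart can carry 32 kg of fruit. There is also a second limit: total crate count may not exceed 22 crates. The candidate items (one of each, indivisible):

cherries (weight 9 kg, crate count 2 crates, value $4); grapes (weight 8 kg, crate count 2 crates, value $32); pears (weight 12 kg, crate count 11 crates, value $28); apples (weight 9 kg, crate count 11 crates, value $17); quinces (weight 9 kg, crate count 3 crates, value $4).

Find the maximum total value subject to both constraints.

$64

Feasible sets respecting both limits:
- cherries+grapes+pears: weight 29, crate count 15, value 64
- grapes+pears+quinces: weight 29, crate count 16, value 64
- grapes+pears: weight 20, crate count 13, value 60
Best: $64.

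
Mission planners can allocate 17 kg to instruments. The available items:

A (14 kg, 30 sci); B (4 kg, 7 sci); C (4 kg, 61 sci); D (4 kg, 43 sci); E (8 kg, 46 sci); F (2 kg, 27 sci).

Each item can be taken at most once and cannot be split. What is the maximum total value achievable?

This is a 0/1 knapsack; check combinations near the capacity.
- C+D+E: mass 4+4+8=16, value 61+43+46=150
- B+C+D+F: mass 4+4+4+2=14, value 7+61+43+27=138
- C+E+F: mass 4+8+2=14, value 61+46+27=134
Best: 150 sci.

150 sci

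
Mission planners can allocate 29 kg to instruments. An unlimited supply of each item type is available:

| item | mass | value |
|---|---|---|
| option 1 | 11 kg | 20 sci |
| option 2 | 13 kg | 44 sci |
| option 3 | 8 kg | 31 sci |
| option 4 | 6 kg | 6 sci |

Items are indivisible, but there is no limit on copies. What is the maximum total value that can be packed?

106 sci

Best value-per-unit is option 3 at 31/8; filling with it alone gives 3×31 = 93.
Optimal mix: 1×option 2 + 2×option 3 → mass 29, value 106.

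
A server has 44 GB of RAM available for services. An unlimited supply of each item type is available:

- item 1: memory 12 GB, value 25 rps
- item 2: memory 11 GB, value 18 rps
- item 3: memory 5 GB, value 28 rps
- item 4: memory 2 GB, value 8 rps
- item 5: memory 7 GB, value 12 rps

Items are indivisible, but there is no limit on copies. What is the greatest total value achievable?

240 rps

Best value-per-unit is item 3 at 28/5; filling with it alone gives 8×28 = 224.
Optimal mix: 8×item 3 + 2×item 4 → memory 44, value 240.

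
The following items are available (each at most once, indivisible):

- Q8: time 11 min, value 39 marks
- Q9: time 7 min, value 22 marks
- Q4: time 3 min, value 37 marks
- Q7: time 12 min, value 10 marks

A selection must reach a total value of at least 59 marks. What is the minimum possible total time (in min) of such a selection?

10

Subsets with value ≥ 59, sorted by total time:
- Q9+Q4: time 10, value 59
- Q8+Q4: time 14, value 76
Minimum time: 10 min.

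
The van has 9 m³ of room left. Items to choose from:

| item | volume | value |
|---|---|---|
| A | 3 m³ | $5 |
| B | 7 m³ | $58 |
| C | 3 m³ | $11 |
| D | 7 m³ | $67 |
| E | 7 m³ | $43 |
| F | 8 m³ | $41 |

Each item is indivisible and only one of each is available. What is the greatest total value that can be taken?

$67

Check high-value combinations within 9 m³:
- D: volume 7, value 67
- B: volume 7, value 58
- E: volume 7, value 43
- F: volume 8, value 41
- A+C: volume 3+3=6, value 5+11=16
Best: $67.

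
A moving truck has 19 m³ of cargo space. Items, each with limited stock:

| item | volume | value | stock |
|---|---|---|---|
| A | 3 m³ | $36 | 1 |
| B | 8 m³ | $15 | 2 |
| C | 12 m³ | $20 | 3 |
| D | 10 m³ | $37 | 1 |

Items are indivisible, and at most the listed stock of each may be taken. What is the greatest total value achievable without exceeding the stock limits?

$73

Best selections within volume 19 and stock limits:
- 1×A + 1×D: volume 13, value 73
- 1×A + 2×B: volume 19, value 66
- 1×A + 1×C: volume 15, value 56
Best: $73.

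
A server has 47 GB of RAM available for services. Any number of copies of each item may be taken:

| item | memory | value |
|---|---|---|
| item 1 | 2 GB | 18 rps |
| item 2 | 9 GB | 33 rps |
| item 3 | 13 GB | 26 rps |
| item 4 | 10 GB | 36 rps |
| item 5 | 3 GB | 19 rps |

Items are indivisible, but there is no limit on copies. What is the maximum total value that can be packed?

415 rps

Best value-per-unit is item 1 at 18/2; filling with it alone gives 23×18 = 414.
Optimal mix: 22×item 1 + 1×item 5 → memory 47, value 415.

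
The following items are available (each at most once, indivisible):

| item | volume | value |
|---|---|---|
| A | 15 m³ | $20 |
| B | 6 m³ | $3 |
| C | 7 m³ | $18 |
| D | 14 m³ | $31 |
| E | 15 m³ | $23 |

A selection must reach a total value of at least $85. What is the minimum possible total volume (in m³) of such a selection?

51

Subsets with value ≥ 85, sorted by total volume:
- A+C+D+E: volume 51, value 92
- A+B+C+D+E: volume 57, value 95
Minimum volume: 51 m³.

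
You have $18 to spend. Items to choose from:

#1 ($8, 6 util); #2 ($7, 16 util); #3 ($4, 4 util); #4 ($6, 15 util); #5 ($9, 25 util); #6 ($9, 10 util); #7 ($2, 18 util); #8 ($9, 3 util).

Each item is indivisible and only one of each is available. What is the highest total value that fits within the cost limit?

This is a 0/1 knapsack; check combinations near the capacity.
- #2+#5+#7: cost 7+9+2=18, value 16+25+18=59
- #4+#5+#7: cost 6+9+2=17, value 15+25+18=58
- #2+#4+#7: cost 7+6+2=15, value 16+15+18=49
- #3+#5+#7: cost 4+9+2=15, value 4+25+18=47
- #2+#6+#7: cost 7+9+2=18, value 16+10+18=44
Best: 59 util.

59 util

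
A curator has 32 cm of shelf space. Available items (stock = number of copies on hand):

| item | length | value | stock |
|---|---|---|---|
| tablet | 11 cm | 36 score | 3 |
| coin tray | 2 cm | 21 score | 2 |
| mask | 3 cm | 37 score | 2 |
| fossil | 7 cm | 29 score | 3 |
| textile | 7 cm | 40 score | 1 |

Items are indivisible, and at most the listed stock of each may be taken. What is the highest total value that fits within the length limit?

214 score

Best selections within length 32 and stock limits:
- 2×coin tray + 2×mask + 2×fossil + 1×textile: length 31, value 214
- 2×coin tray + 2×mask + 3×fossil: length 31, value 203
Best: 214 score.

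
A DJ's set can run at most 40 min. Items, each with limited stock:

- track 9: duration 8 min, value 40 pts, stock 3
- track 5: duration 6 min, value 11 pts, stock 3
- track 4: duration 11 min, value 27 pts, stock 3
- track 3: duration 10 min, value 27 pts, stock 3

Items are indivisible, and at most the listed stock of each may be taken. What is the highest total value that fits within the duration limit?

Best selections within duration 40 and stock limits:
- 3×track 9 + 1×track 5 + 1×track 3: duration 40, value 158
- 3×track 9 + 1×track 3: duration 34, value 147
Best: 158 pts.

158 pts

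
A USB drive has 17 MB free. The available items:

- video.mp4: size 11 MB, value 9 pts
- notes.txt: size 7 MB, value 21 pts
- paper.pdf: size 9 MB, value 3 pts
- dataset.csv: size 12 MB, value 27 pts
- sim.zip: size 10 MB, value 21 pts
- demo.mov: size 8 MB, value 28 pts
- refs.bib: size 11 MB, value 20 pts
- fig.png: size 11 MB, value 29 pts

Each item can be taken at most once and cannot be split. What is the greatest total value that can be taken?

Check high-value combinations within 17 MB:
- notes.txt+demo.mov: size 7+8=15, value 21+28=49
- notes.txt+sim.zip: size 7+10=17, value 21+21=42
- paper.pdf+demo.mov: size 9+8=17, value 3+28=31
- fig.png: size 11, value 29
- demo.mov: size 8, value 28
Best: 49 pts.

49 pts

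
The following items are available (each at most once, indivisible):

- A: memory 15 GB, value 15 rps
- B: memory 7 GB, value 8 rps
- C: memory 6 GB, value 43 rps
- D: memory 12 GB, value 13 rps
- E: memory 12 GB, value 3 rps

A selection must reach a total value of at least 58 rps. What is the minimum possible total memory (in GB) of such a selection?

21

Subsets with value ≥ 58, sorted by total memory:
- A+C: memory 21, value 58
- B+C+D: memory 25, value 64
- A+B+C: memory 28, value 66
Minimum memory: 21 GB.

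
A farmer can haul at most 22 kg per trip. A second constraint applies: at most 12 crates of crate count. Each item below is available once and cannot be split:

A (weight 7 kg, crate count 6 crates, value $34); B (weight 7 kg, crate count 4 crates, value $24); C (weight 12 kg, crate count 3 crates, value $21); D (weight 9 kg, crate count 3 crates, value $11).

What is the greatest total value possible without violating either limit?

$58

Feasible sets respecting both limits:
- A+B: weight 14, crate count 10, value 58
- A+C: weight 19, crate count 9, value 55
- B+C: weight 19, crate count 7, value 45
Best: $58.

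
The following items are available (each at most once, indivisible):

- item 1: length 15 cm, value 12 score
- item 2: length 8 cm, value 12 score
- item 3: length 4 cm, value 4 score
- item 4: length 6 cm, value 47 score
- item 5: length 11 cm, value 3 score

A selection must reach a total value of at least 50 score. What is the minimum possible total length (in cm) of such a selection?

Subsets with value ≥ 50, sorted by total length:
- item 3+item 4: length 10, value 51
- item 2+item 4: length 14, value 59
Minimum length: 10 cm.

10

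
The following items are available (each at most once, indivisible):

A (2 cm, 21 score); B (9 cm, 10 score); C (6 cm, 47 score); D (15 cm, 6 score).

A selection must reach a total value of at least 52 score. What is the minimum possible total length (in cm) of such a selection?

8

Subsets with value ≥ 52, sorted by total length:
- A+C: length 8, value 68
- B+C: length 15, value 57
- A+B+C: length 17, value 78
- C+D: length 21, value 53
Minimum length: 8 cm.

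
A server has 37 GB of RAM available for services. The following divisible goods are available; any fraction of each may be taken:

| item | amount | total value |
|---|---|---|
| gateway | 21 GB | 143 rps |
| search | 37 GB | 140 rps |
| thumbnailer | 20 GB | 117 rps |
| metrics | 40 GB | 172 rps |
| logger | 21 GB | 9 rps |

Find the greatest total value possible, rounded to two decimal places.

236.60

Take in order of value per unit:
- gateway (143/21 per unit): all 21 → value 143, running total 143.00
- thumbnailer (117/20 per unit): 16 of 20 → value 16×117/20 = 93.6000, running total 236.60
Total 236.60.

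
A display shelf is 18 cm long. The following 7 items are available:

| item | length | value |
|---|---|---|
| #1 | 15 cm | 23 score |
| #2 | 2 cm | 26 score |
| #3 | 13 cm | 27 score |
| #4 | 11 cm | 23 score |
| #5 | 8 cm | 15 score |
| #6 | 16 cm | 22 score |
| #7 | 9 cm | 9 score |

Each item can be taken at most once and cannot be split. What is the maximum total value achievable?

53 score

Check high-value combinations within 18 cm:
- #2+#3: length 2+13=15, value 26+27=53
- #2+#4: length 2+11=13, value 26+23=49
- #1+#2: length 15+2=17, value 23+26=49
- #2+#6: length 2+16=18, value 26+22=48
Best: 53 score.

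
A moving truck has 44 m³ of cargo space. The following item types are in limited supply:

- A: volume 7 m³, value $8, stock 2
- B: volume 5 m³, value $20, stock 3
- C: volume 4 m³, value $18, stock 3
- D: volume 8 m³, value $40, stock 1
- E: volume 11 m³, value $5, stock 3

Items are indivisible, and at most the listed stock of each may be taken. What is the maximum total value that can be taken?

$162

Top feasible selections:
- 1×A + 3×B + 3×C + 1×D: volume 42, value 162
- 3×B + 3×C + 1×D: volume 35, value 154
Best: $162.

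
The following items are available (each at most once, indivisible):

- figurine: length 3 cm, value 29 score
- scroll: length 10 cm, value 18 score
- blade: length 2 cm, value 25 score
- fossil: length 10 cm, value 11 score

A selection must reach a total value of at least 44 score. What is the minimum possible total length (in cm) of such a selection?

5

Subsets with value ≥ 44, sorted by total length:
- figurine+blade: length 5, value 54
- figurine+scroll: length 13, value 47
- figurine+scroll+blade: length 15, value 72
Minimum length: 5 cm.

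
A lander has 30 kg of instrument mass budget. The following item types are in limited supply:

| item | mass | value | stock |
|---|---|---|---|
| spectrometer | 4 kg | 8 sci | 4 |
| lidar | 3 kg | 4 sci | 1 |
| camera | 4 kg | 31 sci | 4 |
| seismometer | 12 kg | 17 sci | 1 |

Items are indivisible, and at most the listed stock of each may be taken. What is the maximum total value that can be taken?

148 sci

Best selections within mass 30 and stock limits:
- 3×spectrometer + 4×camera: mass 28, value 148
- 2×spectrometer + 1×lidar + 4×camera: mass 27, value 144
- 4×camera + 1×seismometer: mass 28, value 141
Best: 148 sci.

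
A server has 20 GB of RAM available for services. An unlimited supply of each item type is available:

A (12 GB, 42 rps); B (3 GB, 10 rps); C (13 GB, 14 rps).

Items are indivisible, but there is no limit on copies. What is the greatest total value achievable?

62 rps

Best value-per-unit is A at 42/12; filling with it alone gives 1×42 = 42.
Optimal mix: 1×A + 2×B → memory 18, value 62.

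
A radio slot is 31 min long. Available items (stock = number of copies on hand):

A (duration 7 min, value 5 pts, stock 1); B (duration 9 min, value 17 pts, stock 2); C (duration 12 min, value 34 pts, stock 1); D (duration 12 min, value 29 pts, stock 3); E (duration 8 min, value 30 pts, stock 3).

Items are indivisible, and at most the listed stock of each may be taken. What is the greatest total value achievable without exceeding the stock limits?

95 pts

Best selections within duration 31 and stock limits:
- 1×A + 3×E: duration 31, value 95
- 1×C + 2×E: duration 28, value 94
- 3×E: duration 24, value 90
Best: 95 pts.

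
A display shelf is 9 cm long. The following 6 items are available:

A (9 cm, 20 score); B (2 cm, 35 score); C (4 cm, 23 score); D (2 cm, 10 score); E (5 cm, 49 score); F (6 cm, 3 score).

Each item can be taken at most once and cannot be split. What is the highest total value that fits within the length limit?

This is a 0/1 knapsack; check combinations near the capacity.
- B+D+E: length 2+2+5=9, value 35+10+49=94
- B+E: length 2+5=7, value 35+49=84
- C+E: length 4+5=9, value 23+49=72
Best: 94 score.

94 score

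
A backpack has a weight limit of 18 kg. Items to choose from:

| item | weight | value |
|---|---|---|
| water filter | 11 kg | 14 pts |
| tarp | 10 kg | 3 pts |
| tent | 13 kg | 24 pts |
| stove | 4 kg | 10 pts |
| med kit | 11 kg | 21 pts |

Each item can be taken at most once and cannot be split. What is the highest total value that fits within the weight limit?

Check high-value combinations within 18 kg:
- tent+stove: weight 13+4=17, value 24+10=34
- stove+med kit: weight 4+11=15, value 10+21=31
- tent: weight 13, value 24
Best: 34 pts.

34 pts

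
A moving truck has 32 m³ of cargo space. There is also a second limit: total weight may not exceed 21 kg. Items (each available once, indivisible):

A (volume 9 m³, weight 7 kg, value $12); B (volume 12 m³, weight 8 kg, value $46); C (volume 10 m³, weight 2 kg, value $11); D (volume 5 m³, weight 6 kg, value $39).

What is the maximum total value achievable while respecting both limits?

Feasible sets respecting both limits:
- A+B+D: volume 26, weight 21, value 97
- B+C+D: volume 27, weight 16, value 96
- B+D: volume 17, weight 14, value 85
Best: $97.

$97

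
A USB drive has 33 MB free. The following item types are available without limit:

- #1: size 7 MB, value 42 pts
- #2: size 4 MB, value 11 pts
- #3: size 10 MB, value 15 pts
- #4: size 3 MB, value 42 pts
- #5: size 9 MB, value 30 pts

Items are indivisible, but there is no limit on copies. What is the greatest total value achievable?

Best value-per-unit is #4 at 42/3, and filling with it alone uses size 11×3=33. No mix of the others beats 11×42 = 462.

462 pts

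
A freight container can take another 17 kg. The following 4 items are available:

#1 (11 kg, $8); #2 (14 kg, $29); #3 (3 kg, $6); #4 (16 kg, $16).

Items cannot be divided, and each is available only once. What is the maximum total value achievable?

$35

Check high-value combinations within 17 kg:
- #2+#3: weight 14+3=17, value 29+6=35
- #2: weight 14, value 29
- #4: weight 16, value 16
- #1+#3: weight 11+3=14, value 8+6=14
Best: $35.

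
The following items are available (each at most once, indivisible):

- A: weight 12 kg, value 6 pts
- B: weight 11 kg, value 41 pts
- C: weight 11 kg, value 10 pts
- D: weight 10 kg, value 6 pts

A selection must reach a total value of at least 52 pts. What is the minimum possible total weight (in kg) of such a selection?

32

Subsets with value ≥ 52, sorted by total weight:
- B+C+D: weight 32, value 57
- A+B+D: weight 33, value 53
- A+B+C: weight 34, value 57
Minimum weight: 32 kg.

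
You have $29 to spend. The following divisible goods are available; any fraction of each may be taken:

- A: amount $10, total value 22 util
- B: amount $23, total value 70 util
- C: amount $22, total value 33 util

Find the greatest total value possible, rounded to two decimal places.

83.20

Take in order of value per unit:
- B (70/23 per unit): all 23 → value 70, running total 70.00
- A (22/10 per unit): 6 of 10 → value 6×22/10 = 13.2000, running total 83.20
Total 83.20.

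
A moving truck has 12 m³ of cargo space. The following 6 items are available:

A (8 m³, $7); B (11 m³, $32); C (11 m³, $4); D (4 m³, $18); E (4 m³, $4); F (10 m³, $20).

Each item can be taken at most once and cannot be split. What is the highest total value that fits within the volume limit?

$32

This is a 0/1 knapsack; check combinations near the capacity.
- B: volume 11, value 32
- A+D: volume 8+4=12, value 7+18=25
- D+E: volume 4+4=8, value 18+4=22
- F: volume 10, value 20
- D: volume 4, value 18
Best: $32.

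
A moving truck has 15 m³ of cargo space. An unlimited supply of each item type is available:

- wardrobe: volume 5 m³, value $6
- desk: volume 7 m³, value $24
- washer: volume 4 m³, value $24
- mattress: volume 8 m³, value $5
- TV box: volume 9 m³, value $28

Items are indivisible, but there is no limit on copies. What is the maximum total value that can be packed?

$72

Best value-per-unit is washer at 24/4; filling with it alone gives 3×24 = 72.
Optimal mix: 1×desk + 2×washer → volume 15, value 72.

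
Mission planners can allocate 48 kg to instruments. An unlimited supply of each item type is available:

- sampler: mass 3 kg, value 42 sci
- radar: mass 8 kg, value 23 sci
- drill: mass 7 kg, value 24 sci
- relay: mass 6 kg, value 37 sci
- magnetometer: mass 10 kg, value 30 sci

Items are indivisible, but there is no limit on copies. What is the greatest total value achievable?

672 sci

Best value-per-unit is sampler at 42/3, and filling with it alone uses mass 16×3=48. No mix of the others beats 16×42 = 672.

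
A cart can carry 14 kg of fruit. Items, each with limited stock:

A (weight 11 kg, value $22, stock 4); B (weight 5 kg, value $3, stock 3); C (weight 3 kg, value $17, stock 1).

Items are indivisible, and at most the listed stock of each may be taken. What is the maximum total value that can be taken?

$39

Top feasible selections:
- 1×A + 1×C: weight 14, value 39
- 2×B + 1×C: weight 13, value 23
Best: $39.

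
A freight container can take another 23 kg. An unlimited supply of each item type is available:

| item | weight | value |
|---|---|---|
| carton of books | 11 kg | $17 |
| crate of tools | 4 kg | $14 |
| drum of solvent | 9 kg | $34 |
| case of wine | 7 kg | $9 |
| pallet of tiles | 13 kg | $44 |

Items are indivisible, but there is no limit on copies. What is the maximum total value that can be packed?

Best value-per-unit is drum of solvent at 34/9; filling with it alone gives 2×34 = 68.
Optimal mix: 1×crate of tools + 2×drum of solvent → weight 22, value 82.

$82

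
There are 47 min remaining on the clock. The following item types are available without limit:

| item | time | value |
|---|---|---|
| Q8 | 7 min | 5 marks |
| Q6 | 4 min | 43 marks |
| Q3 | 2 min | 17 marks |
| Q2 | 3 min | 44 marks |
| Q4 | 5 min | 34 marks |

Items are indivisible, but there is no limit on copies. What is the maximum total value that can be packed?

677 marks

Best value-per-unit is Q2 at 44/3; filling with it alone gives 15×44 = 660.
Optimal mix: 1×Q3 + 15×Q2 → time 47, value 677.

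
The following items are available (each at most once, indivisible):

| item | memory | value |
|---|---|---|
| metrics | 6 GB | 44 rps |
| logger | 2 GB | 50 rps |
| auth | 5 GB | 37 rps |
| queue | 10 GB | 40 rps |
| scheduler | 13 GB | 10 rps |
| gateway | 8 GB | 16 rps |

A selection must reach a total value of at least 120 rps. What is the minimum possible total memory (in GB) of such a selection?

13

Subsets with value ≥ 120, sorted by total memory:
- metrics+logger+auth: memory 13, value 131
- logger+auth+queue: memory 17, value 127
Minimum memory: 13 GB.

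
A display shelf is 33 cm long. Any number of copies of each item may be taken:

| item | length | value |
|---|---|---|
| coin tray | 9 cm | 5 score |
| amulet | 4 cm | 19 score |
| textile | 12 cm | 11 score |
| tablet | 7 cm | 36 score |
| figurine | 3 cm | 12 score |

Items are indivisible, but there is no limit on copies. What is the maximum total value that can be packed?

Best value-per-unit is tablet at 36/7; filling with it alone gives 4×36 = 144.
Optimal mix: 3×amulet + 3×tablet → length 33, value 165.

165 score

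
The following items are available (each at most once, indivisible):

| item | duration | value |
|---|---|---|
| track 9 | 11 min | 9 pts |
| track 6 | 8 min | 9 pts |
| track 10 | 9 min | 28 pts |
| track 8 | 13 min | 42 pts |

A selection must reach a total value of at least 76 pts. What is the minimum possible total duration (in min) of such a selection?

Subsets with value ≥ 76, sorted by total duration:
- track 6+track 10+track 8: duration 30, value 79
- track 9+track 10+track 8: duration 33, value 79
- track 9+track 6+track 10+track 8: duration 41, value 88
Minimum duration: 30 min.

30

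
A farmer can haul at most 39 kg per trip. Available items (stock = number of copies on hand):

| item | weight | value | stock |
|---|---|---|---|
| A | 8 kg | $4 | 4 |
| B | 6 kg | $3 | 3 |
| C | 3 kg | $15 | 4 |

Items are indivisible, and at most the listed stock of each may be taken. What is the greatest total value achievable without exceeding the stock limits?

$73

Best selections within weight 39 and stock limits:
- 1×A + 3×B + 4×C: weight 38, value 73
- 3×A + 4×C: weight 36, value 72
- 2×A + 1×B + 4×C: weight 34, value 71
- 1×A + 2×B + 4×C: weight 32, value 70
Best: $73.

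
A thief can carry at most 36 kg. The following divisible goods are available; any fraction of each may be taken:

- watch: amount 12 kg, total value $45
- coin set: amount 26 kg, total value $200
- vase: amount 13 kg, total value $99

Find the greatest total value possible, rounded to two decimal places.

276.15

Take in order of value per unit:
- coin set (200/26 per unit): all 26 → value 200, running total 200.00
- vase (99/13 per unit): 10 of 13 → value 10×99/13 = 76.1538, running total 276.15
Total 276.15.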